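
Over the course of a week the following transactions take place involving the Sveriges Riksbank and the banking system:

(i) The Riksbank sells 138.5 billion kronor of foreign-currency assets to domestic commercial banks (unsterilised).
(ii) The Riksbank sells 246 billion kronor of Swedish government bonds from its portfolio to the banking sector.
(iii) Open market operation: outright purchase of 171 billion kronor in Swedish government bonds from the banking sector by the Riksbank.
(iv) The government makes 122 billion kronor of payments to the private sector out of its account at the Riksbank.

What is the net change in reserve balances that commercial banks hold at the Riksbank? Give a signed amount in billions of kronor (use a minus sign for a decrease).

FX sale 138.5 billion kronor: the buying banks pay out of their reserve balances → −138.5B.
OMO sale (to banks) 246 billion kronor: the buying banks pay out of their reserve balances → −246B.
OMO purchase (from banks) 171 billion kronor: the Riksbank pays by crediting reserve accounts → +171B.
Government spending 122 billion kronor: government payments flow into bank reserve accounts → +122B.
Net: −138.5 − 246 + 171 + 122 = -91.5 billion.

-91.5 billion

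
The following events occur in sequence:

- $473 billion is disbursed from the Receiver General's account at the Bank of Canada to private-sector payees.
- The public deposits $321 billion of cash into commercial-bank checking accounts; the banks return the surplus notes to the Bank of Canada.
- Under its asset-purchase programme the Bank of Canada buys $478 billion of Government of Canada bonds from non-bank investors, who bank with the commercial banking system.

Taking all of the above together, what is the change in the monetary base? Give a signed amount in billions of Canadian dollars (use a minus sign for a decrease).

+$951 billion

Bank of Canada balance sheet:
  Assets:      Securities +$478B
  Liabilities: Bank reserves +$1272B, Currency in circulation −$321B, Government deposits −$473B
Commercial banking system:
  Assets:      Reserves at CB +$1272B
  Liabilities: Checkable deposits +$1272B
Monetary base = currency + reserves: −$321B + (+$1272B) = +$951 billion.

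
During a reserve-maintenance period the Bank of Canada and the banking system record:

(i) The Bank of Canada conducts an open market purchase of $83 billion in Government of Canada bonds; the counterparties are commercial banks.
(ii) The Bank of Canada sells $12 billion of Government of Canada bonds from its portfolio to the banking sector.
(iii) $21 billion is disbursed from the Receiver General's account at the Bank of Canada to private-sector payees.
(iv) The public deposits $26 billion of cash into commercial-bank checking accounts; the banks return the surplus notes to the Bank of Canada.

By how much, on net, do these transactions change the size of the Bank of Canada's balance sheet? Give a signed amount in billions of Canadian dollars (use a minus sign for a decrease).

+$71 billion

Bank of Canada balance sheet:
  Assets:      Securities +$71B
  Liabilities: Bank reserves +$118B, Currency in circulation −$26B, Government deposits −$21B
Change in total Bank of Canada assets = +$71 billion.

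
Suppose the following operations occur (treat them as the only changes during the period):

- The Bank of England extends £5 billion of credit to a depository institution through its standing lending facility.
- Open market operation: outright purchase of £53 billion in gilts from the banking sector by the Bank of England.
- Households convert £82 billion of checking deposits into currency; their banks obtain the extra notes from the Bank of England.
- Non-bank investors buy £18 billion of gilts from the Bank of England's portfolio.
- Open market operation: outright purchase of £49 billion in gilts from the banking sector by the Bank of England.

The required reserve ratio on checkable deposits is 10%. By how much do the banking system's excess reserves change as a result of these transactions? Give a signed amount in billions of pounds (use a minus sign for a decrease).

+£17 billion

Discount-window loan £5 billion: reserves +£5B, deposits 0.
OMO purchase (from banks) £53 billion: reserves +£53B, deposits 0.
Currency withdrawal £82 billion: reserves −£82B, deposits −£82B.
Asset sale (to non-banks) £18 billion: reserves −£18B, deposits −£18B.
OMO purchase (from banks) £49 billion: reserves +£49B, deposits 0.
Totals: Δreserves = +£7B, Δdeposits = −£100B.
Δrequired reserves = 10% × −£100B = −£10B.
Δexcess reserves = Δreserves − Δrequired = +£7B − (−£10B) = +£17 billion.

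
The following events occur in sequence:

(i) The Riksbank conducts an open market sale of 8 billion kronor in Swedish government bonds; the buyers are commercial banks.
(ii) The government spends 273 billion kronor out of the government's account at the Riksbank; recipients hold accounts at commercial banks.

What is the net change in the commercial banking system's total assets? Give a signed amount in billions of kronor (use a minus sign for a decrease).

+273 billion

OMO sale (to banks) 8 billion kronor: just an asset swap on bank balance sheets → 0.
Government spending 273 billion kronor: bank balance sheets expand → +273B.
Net: 0 + 273 = +273 billion.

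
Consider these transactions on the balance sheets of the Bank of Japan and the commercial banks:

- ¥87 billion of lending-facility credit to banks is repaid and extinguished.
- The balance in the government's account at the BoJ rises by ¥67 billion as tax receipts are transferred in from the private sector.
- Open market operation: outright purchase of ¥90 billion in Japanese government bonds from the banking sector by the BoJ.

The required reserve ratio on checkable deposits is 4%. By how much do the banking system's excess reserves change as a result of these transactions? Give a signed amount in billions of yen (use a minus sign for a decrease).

Discount-window repayment ¥87 billion: reserves −¥87B, deposits 0.
Government account inflow ¥67 billion: reserves −¥67B, deposits −¥67B.
OMO purchase (from banks) ¥90 billion: reserves +¥90B, deposits 0.
Totals: Δreserves = −¥64B, Δdeposits = −¥67B.
Δrequired reserves = 4% × −¥67B = −¥2.68B.
Δexcess reserves = Δreserves − Δrequired = −¥64B − (−¥2.68B) = -¥61.32 billion.

-¥61.32 billion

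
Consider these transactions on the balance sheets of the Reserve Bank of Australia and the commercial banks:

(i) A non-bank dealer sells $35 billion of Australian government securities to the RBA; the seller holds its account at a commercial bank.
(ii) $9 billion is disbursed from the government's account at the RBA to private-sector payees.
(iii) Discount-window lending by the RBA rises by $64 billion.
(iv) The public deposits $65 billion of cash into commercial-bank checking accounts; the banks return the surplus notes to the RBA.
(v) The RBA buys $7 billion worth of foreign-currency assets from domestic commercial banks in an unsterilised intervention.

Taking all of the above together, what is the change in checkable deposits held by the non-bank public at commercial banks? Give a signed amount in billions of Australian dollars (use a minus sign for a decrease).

RBA balance sheet:
  Assets:      Securities +$35B, Loans to banks +$64B, Foreign assets +$7B
  Liabilities: Bank reserves +$180B, Currency in circulation −$65B, Government deposits −$9B
Commercial banking system:
  Assets:      Reserves at CB +$180B, Foreign assets −$7B
  Liabilities: Checkable deposits +$109B, Borrowings from CB +$64B
So the change in checkable deposits held by the non-bank public at commercial banks is +$109 billion.

+$109 billion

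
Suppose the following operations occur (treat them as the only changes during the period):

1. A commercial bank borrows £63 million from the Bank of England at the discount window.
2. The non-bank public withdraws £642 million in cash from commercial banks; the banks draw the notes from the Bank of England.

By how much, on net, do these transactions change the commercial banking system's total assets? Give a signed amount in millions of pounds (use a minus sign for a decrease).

Bank of England balance sheet:
  Assets:      Loans to banks +£63M
  Liabilities: Bank reserves −£579M, Currency in circulation +£642M
Commercial banking system:
  Assets:      Reserves at CB −£579M
  Liabilities: Checkable deposits −£642M, Borrowings from CB +£63M
Change in total bank assets = -£579 million.

-£579 million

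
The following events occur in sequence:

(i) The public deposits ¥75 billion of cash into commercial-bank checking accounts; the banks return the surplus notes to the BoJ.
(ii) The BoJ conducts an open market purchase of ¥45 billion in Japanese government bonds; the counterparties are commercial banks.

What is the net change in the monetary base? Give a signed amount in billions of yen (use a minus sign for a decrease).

Currency deposit ¥75 billion: just a shift between currency and reserves — both are base money → 0.
OMO purchase (from banks) ¥45 billion: BoJ balance sheet expands → +¥45B.
Net: 0 + 45 = +¥45 billion.

+¥45 billion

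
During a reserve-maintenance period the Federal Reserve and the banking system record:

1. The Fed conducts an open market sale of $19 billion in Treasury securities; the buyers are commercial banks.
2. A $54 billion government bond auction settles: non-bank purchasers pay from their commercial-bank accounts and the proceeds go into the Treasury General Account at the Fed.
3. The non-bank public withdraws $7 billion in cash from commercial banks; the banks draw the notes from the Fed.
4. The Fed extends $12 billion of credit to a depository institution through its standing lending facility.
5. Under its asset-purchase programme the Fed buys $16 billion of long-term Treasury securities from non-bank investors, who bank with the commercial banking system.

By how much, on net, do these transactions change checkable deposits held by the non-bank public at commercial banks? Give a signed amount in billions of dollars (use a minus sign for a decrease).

Fed balance sheet:
  Assets:      Securities −$3B, Loans to banks +$12B
  Liabilities: Bank reserves −$52B, Currency in circulation +$7B, Government deposits +$54B
Commercial banking system:
  Assets:      Reserves at CB −$52B, Securities +$19B
  Liabilities: Checkable deposits −$45B, Borrowings from CB +$12B
So the change in checkable deposits held by the non-bank public at commercial banks is -$45 billion.

-$45 billion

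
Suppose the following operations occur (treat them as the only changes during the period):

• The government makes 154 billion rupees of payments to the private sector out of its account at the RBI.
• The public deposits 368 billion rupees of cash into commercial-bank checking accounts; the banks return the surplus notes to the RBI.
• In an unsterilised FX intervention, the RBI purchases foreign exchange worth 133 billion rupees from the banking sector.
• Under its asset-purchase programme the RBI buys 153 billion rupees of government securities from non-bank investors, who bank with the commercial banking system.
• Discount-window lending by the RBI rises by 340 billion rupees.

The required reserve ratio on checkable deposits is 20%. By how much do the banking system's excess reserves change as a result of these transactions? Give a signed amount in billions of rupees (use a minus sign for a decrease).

+1013 billion

Government spending 154 billion rupees: reserves +154B, deposits +154B.
Currency deposit 368 billion rupees: reserves +368B, deposits +368B.
FX purchase 133 billion rupees: reserves +133B, deposits 0.
Asset purchase (from non-banks) 153 billion rupees: reserves +153B, deposits +153B.
Discount-window loan 340 billion rupees: reserves +340B, deposits 0.
Totals: Δreserves = +1148B, Δdeposits = +675B.
Δrequired reserves = 20% × +675B = +135B.
Δexcess reserves = Δreserves − Δrequired = +1148B − (+135B) = +1013 billion.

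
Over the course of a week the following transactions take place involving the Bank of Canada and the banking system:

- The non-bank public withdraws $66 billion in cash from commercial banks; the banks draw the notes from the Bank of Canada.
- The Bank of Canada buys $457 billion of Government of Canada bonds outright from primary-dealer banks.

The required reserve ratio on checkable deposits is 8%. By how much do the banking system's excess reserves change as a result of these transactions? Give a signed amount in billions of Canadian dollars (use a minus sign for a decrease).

Currency withdrawal $66 billion: reserves −$66B, deposits −$66B.
OMO purchase (from banks) $457 billion: reserves +$457B, deposits 0.
Totals: Δreserves = +$391B, Δdeposits = −$66B.
Δrequired reserves = 8% × −$66B = −$5.28B.
Δexcess reserves = Δreserves − Δrequired = +$391B − (−$5.28B) = +$396.28 billion.

+$396.28 billion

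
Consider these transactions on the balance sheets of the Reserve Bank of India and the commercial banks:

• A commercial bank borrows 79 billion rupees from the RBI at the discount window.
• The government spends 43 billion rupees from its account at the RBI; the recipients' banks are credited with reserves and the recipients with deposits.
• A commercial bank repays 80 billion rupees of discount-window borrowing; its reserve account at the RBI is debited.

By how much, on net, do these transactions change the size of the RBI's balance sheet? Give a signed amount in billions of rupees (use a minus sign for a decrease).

-1 billion

Discount-window loan 79 billion rupees: an RBI asset is acquired → +79B.
Government spending 43 billion rupees: only the composition of liabilities changes → 0.
Discount-window repayment 80 billion rupees: an RBI asset is shed → −80B.
Net: 79 + 0 − 80 = -1 billion.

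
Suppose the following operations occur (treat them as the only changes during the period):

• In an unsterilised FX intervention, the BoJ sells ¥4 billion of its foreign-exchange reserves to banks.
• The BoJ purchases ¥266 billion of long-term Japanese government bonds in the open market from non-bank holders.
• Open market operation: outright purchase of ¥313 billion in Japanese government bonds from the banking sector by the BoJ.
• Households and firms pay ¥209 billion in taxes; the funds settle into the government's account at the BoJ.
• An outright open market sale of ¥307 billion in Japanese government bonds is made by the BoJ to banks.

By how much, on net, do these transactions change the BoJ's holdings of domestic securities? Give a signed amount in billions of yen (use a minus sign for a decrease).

+¥272 billion

FX sale ¥4 billion: the BoJ's securities portfolio is untouched → 0.
Asset purchase (from non-banks) ¥266 billion: securities added to the BoJ's portfolio → +¥266B.
OMO purchase (from banks) ¥313 billion: securities added to the BoJ's portfolio → +¥313B.
Government account inflow ¥209 billion: the BoJ's securities portfolio is untouched → 0.
OMO sale (to banks) ¥307 billion: securities removed from the BoJ's portfolio → −¥307B.
Net: 0 + 266 + 313 + 0 − 307 = +¥272 billion.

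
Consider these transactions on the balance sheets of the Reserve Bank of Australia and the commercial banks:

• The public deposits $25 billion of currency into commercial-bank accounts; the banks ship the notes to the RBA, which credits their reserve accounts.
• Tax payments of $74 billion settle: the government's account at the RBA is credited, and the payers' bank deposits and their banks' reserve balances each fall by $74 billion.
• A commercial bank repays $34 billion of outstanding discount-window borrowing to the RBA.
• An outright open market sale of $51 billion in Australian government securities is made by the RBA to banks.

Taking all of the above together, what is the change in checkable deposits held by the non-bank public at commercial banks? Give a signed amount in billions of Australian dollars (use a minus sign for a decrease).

-$49 billion

Currency deposit $25 billion: non-bank counterparties' bank balances rise → +$25B.
Government account inflow $74 billion: non-bank counterparties' bank balances fall → −$74B.
Discount-window repayment $34 billion: the counterparty is a bank, so public deposits are unchanged → 0.
OMO sale (to banks) $51 billion: the counterparty is a bank, so public deposits are unchanged → 0.
Net: 25 − 74 + 0 + 0 = -$49 billion.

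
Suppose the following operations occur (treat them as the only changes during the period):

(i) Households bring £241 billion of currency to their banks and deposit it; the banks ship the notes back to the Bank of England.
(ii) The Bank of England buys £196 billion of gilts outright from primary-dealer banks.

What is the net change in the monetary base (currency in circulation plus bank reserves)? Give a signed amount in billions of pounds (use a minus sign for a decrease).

+£196 billion

Currency deposit £241 billion: just a shift between currency and reserves — both are base money → 0.
OMO purchase (from banks) £196 billion: Bank of England balance sheet expands → +£196B.
Net: 0 + 196 = +£196 billion.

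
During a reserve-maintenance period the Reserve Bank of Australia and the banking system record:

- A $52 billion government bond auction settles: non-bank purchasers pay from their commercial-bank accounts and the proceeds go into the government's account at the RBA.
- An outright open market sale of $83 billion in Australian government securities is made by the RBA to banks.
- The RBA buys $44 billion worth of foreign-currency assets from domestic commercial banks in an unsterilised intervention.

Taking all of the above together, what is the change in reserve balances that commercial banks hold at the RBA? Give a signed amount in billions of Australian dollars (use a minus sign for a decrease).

Government account inflow $52 billion: funds move from bank reserves into the government account → −$52B.
OMO sale (to banks) $83 billion: the buying banks pay out of their reserve balances → −$83B.
FX purchase $44 billion: the RBA pays by crediting reserve accounts → +$44B.
Net: −52 − 83 + 44 = -$91 billion.

-$91 billion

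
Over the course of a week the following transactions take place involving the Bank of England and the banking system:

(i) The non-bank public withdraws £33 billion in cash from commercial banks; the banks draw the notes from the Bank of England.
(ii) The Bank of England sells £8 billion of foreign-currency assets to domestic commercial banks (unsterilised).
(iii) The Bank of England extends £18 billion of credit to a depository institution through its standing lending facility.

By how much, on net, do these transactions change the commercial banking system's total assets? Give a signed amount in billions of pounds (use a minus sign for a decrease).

Currency withdrawal £33 billion: bank balance sheets shrink → −£33B.
FX sale £8 billion: just an asset swap on bank balance sheets → 0.
Discount-window loan £18 billion: bank balance sheets expand → +£18B.
Net: −33 + 0 + 18 = -£15 billion.

-£15 billion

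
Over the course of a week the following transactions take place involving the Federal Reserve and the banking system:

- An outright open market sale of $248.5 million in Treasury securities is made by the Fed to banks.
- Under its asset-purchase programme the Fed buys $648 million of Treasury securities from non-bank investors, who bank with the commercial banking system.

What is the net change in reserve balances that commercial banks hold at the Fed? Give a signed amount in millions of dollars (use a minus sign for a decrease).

Fed balance sheet:
  Assets:      Securities +$399.5M
  Liabilities: Bank reserves +$399.5M
Commercial banking system:
  Assets:      Reserves at CB +$399.5M, Securities +$248.5M
  Liabilities: Checkable deposits +$648M
So the change in reserve balances that commercial banks hold at the Fed is +$399.5 million.

+$399.5 million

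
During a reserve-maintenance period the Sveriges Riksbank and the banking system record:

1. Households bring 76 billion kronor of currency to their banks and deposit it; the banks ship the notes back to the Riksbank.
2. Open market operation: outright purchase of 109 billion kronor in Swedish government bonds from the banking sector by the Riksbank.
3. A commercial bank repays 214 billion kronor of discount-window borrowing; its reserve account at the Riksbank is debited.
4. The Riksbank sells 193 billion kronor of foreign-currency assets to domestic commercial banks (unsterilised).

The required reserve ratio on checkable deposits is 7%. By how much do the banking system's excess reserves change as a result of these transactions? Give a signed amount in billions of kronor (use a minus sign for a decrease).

Currency deposit 76 billion kronor: reserves +76B, deposits +76B.
OMO purchase (from banks) 109 billion kronor: reserves +109B, deposits 0.
Discount-window repayment 214 billion kronor: reserves −214B, deposits 0.
FX sale 193 billion kronor: reserves −193B, deposits 0.
Totals: Δreserves = −222B, Δdeposits = +76B.
Δrequired reserves = 7% × +76B = +5.32B.
Δexcess reserves = Δreserves − Δrequired = −222B − (+5.32B) = -227.32 billion.

-227.32 billion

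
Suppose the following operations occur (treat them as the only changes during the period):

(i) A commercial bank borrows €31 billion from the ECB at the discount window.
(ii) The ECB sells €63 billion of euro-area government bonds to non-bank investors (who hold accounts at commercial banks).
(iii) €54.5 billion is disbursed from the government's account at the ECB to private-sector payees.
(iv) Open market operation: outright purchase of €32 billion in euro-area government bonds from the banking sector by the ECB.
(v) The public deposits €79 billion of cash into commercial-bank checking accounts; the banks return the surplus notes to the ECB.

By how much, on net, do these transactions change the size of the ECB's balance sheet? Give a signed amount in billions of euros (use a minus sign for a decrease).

€0 (no change)

ECB balance sheet:
  Assets:      Securities −€31B, Loans to banks +€31B
  Liabilities: Bank reserves +€133.5B, Currency in circulation −€79B, Government deposits −€54.5B
Commercial banking system:
  Assets:      Reserves at CB +€133.5B, Securities −€32B
  Liabilities: Checkable deposits +€70.5B, Borrowings from CB +€31B
Change in total ECB assets = €0 (no change).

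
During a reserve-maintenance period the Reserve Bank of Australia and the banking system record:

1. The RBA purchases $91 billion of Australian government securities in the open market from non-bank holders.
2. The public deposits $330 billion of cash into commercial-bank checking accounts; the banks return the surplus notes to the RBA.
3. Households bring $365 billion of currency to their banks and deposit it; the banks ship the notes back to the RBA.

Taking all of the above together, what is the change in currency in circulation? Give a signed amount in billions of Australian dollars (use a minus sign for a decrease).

Asset purchase (from non-banks) $91 billion: no currency enters or leaves circulation → 0.
Currency deposit $330 billion: notes return to the central bank → −$330B.
Currency deposit $365 billion: notes return to the central bank → −$365B.
Net: 0 − 330 − 365 = -$695 billion.

-$695 billion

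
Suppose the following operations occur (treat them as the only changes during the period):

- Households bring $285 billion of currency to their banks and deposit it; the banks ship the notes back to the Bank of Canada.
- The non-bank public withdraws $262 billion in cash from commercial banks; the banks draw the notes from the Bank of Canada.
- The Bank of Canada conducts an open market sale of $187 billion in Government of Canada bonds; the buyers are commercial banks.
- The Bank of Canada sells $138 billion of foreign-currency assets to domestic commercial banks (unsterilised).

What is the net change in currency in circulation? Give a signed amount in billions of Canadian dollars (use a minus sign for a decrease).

-$23 billion

Bank of Canada balance sheet:
  Assets:      Securities −$187B, Foreign assets −$138B
  Liabilities: Bank reserves −$302B, Currency in circulation −$23B
So the change in currency in circulation is -$23 billion.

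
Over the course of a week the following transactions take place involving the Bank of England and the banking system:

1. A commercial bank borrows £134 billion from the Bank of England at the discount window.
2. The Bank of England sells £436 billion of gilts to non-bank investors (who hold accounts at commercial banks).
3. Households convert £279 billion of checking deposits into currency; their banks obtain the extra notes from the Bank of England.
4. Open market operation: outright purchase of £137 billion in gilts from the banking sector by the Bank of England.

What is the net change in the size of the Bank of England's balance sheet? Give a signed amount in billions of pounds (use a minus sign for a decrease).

Discount-window loan £134 billion: a Bank of England asset is acquired → +£134B.
Asset sale (to non-banks) £436 billion: a Bank of England asset is shed → −£436B.
Currency withdrawal £279 billion: only the composition of liabilities changes → 0.
OMO purchase (from banks) £137 billion: a Bank of England asset is acquired → +£137B.
Net: 134 − 436 + 0 + 137 = -£165 billion.

-£165 billion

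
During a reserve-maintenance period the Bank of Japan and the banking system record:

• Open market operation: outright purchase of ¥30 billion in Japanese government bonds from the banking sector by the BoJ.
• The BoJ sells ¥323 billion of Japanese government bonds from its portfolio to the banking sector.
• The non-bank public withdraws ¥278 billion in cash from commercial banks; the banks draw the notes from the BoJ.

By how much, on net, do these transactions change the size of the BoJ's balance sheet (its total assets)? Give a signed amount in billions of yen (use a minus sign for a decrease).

BoJ balance sheet:
  Assets:      Securities −¥293B
  Liabilities: Bank reserves −¥571B, Currency in circulation +¥278B
Change in total BoJ assets = -¥293 billion.

-¥293 billion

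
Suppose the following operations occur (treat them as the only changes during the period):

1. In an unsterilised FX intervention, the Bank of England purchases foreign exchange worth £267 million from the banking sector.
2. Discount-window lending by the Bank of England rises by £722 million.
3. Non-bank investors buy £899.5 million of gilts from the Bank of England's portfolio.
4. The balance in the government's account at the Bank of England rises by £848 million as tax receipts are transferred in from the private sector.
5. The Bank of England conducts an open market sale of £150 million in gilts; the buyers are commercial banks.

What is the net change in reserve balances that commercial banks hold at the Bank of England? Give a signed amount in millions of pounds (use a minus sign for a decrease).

FX purchase £267 million: the Bank of England pays by crediting reserve accounts → +£267M.
Discount-window loan £722 million: the loan is credited to the bank's reserve account → +£722M.
Asset sale (to non-banks) £899.5 million: the non-bank buyers' banks settle from reserves → −£899.5M.
Government account inflow £848 million: funds move from bank reserves into the government account → −£848M.
OMO sale (to banks) £150 million: the buying banks pay out of their reserve balances → −£150M.
Net: 267 + 722 − 899.5 − 848 − 150 = -£908.5 million.

-£908.5 million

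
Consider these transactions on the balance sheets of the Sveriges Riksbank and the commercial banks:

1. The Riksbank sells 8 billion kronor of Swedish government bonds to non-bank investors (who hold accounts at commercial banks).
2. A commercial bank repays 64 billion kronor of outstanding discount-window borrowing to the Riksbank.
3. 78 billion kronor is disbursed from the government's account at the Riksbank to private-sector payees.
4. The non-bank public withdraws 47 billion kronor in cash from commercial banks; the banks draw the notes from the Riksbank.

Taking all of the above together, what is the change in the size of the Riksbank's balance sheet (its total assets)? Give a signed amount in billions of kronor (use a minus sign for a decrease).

Riksbank balance sheet:
  Assets:      Securities −8B, Loans to banks −64B
  Liabilities: Bank reserves −41B, Currency in circulation +47B, Government deposits −78B
Change in total Riksbank assets = -72 billion.

-72 billion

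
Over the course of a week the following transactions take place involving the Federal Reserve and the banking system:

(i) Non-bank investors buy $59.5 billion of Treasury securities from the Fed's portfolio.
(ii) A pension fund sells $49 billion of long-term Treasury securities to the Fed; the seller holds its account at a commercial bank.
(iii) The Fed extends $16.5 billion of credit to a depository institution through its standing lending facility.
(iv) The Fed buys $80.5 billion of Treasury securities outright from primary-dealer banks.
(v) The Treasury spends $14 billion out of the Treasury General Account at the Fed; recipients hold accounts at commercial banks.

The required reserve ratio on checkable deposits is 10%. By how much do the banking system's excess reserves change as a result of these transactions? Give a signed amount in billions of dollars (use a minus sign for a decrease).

+$100.15 billion

Asset sale (to non-banks) $59.5 billion: reserves −$59.5B, deposits −$59.5B.
Asset purchase (from non-banks) $49 billion: reserves +$49B, deposits +$49B.
Discount-window loan $16.5 billion: reserves +$16.5B, deposits 0.
OMO purchase (from banks) $80.5 billion: reserves +$80.5B, deposits 0.
Government spending $14 billion: reserves +$14B, deposits +$14B.
Totals: Δreserves = +$100.5B, Δdeposits = +$3.5B.
Δrequired reserves = 10% × +$3.5B = +$0.35B.
Δexcess reserves = Δreserves − Δrequired = +$100.5B − (+$0.35B) = +$100.15 billion.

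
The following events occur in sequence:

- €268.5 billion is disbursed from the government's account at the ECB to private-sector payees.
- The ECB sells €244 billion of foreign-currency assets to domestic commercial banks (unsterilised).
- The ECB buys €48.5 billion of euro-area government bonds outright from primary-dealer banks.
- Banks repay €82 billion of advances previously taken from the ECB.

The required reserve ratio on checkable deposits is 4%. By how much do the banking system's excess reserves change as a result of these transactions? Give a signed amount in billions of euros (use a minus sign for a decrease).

-€19.74 billion

Government spending €268.5 billion: reserves +€268.5B, deposits +€268.5B.
FX sale €244 billion: reserves −€244B, deposits 0.
OMO purchase (from banks) €48.5 billion: reserves +€48.5B, deposits 0.
Discount-window repayment €82 billion: reserves −€82B, deposits 0.
Totals: Δreserves = −€9B, Δdeposits = +€268.5B.
Δrequired reserves = 4% × +€268.5B = +€10.74B.
Δexcess reserves = Δreserves − Δrequired = −€9B − (+€10.74B) = -€19.74 billion.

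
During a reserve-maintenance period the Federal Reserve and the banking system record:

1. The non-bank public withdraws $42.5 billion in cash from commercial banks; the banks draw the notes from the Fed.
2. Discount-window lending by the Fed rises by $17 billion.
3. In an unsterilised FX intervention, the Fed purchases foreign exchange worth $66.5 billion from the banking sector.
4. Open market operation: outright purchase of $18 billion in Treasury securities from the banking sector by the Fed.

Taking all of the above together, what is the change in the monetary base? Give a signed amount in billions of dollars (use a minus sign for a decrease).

Fed balance sheet:
  Assets:      Securities +$18B, Loans to banks +$17B, Foreign assets +$66.5B
  Liabilities: Bank reserves +$59B, Currency in circulation +$42.5B
Commercial banking system:
  Assets:      Reserves at CB +$59B, Securities −$18B, Foreign assets −$66.5B
  Liabilities: Checkable deposits −$42.5B, Borrowings from CB +$17B
Monetary base = currency + reserves: +$42.5B + (+$59B) = +$101.5 billion.

+$101.5 billion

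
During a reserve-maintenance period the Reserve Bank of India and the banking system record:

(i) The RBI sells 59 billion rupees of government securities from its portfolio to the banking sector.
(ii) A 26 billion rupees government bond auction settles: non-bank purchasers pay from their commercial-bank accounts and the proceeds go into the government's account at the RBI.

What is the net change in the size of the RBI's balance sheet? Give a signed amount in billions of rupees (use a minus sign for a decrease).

-59 billion

RBI balance sheet:
  Assets:      Securities −59B
  Liabilities: Bank reserves −85B, Government deposits +26B
Commercial banking system:
  Assets:      Reserves at CB −85B, Securities +59B
  Liabilities: Checkable deposits −26B
Change in total RBI assets = -59 billion.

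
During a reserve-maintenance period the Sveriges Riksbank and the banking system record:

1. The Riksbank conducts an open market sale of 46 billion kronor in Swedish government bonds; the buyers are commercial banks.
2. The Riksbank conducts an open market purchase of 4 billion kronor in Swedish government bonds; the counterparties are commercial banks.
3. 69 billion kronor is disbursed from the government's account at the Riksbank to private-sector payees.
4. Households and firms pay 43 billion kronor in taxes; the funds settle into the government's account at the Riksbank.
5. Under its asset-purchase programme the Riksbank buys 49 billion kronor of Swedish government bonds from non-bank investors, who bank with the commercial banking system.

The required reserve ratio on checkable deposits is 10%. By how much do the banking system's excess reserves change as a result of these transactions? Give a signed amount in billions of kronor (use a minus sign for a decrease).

+25.5 billion

OMO sale (to banks) 46 billion kronor: reserves −46B, deposits 0.
OMO purchase (from banks) 4 billion kronor: reserves +4B, deposits 0.
Government spending 69 billion kronor: reserves +69B, deposits +69B.
Government account inflow 43 billion kronor: reserves −43B, deposits −43B.
Asset purchase (from non-banks) 49 billion kronor: reserves +49B, deposits +49B.
Totals: Δreserves = +33B, Δdeposits = +75B.
Δrequired reserves = 10% × +75B = +7.5B.
Δexcess reserves = Δreserves − Δrequired = +33B − (+7.5B) = +25.5 billion.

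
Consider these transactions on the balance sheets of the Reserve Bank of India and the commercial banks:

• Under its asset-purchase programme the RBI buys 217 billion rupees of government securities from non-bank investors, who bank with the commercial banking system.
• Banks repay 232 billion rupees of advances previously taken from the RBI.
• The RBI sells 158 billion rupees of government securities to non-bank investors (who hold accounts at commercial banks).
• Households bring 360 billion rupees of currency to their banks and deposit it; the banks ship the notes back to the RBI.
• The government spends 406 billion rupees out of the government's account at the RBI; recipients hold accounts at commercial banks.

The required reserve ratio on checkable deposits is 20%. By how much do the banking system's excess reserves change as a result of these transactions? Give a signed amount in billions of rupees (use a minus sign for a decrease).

+428 billion

Asset purchase (from non-banks) 217 billion rupees: reserves +217B, deposits +217B.
Discount-window repayment 232 billion rupees: reserves −232B, deposits 0.
Asset sale (to non-banks) 158 billion rupees: reserves −158B, deposits −158B.
Currency deposit 360 billion rupees: reserves +360B, deposits +360B.
Government spending 406 billion rupees: reserves +406B, deposits +406B.
Totals: Δreserves = +593B, Δdeposits = +825B.
Δrequired reserves = 20% × +825B = +165B.
Δexcess reserves = Δreserves − Δrequired = +593B − (+165B) = +428 billion.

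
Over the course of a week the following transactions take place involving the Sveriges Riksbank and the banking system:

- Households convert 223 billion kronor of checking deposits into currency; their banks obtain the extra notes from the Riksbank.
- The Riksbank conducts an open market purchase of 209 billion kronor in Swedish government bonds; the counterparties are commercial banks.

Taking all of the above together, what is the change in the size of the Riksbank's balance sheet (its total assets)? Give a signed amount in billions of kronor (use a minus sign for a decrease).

Currency withdrawal 223 billion kronor: only the composition of liabilities changes → 0.
OMO purchase (from banks) 209 billion kronor: a Riksbank asset is acquired → +209B.
Net: 0 + 209 = +209 billion.

+209 billion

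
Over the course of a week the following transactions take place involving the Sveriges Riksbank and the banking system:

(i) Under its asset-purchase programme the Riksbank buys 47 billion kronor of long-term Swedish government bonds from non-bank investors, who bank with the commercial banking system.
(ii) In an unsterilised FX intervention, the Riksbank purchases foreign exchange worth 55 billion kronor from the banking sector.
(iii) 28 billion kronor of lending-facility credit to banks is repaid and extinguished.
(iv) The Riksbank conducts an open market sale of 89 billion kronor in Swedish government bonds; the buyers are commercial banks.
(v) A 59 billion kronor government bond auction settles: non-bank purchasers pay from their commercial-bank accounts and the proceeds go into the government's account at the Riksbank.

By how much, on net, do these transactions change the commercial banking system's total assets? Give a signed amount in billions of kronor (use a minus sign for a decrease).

-40 billion

Asset purchase (from non-banks) 47 billion kronor: bank balance sheets expand → +47B.
FX purchase 55 billion kronor: just an asset swap on bank balance sheets → 0.
Discount-window repayment 28 billion kronor: bank balance sheets shrink → −28B.
OMO sale (to banks) 89 billion kronor: just an asset swap on bank balance sheets → 0.
Government account inflow 59 billion kronor: bank balance sheets shrink → −59B.
Net: 47 + 0 − 28 + 0 − 59 = -40 billion.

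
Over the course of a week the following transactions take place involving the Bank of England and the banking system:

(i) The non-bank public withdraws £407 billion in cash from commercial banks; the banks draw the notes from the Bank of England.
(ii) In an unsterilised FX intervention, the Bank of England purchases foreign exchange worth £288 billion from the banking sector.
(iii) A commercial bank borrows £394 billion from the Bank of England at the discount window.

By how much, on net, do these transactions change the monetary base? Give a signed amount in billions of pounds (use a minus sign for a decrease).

Bank of England balance sheet:
  Assets:      Loans to banks +£394B, Foreign assets +£288B
  Liabilities: Bank reserves +£275B, Currency in circulation +£407B
Commercial banking system:
  Assets:      Reserves at CB +£275B, Foreign assets −£288B
  Liabilities: Checkable deposits −£407B, Borrowings from CB +£394B
Monetary base = currency + reserves: +£407B + (+£275B) = +£682 billion.

+£682 billion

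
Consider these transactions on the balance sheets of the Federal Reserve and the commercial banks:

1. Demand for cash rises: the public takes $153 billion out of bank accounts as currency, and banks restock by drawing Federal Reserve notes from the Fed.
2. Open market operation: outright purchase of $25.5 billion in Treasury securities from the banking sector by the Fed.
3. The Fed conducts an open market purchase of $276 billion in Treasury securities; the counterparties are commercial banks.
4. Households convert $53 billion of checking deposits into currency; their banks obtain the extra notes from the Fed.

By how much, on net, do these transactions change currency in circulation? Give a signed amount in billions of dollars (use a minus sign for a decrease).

+$206 billion

Currency withdrawal $153 billion: notes leave the central bank → +$153B.
OMO purchase (from banks) $25.5 billion: no currency enters or leaves circulation → 0.
OMO purchase (from banks) $276 billion: no currency enters or leaves circulation → 0.
Currency withdrawal $53 billion: notes leave the central bank → +$53B.
Net: 153 + 0 + 0 + 53 = +$206 billion.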